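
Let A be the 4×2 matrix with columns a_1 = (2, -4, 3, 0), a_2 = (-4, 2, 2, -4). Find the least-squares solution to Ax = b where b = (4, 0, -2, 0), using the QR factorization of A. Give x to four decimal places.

a_1 = (2, -4, 3, 0); ‖a_1‖ = 5.3852, so e_1 = (0.3714, -0.7428, 0.5571, 0.0000).
e_1·a_2 = 0.3714·(-4) + (-0.7428)·2 + 0.5571·2 + 0.0000·(-4) = -1.8570.
u_2 = a_2 + 1.8570·e_1 = (-3.3103, 0.6207, 3.0345, -4.0000).
‖u_2‖ = 6.0458, so e_2 = (-0.5475, 0.1027, 0.5019, -0.6616).
Qᵀb = (0.3714, -3.1940).
Back-substitute: x_2 = -3.1940/6.0458 = -0.5283.
x_1 = (0.3714 + 1.8570·(-0.5283))/5.3852 = -0.1132.

x = (-0.1132, -0.5283)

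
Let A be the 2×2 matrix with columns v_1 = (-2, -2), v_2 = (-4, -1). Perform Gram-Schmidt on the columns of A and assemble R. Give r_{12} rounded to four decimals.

q_1 = v_1/‖v_1‖ = (-2, -2)/2.8284 = (-0.7071, -0.7071).
r_{12} = q_1·v_2 = 3.5355.

r_{12} = 3.5355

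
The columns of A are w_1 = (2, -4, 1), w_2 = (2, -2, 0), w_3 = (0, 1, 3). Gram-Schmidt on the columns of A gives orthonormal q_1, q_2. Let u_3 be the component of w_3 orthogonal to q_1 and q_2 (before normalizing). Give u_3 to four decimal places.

u_3 = (1.1667, 1.1667, 2.3333)

w_1 = (2, -4, 1); ‖w_1‖ = 4.5826, so q_1 = (0.4364, -0.8729, 0.2182).
q_1·w_2 = 0.4364·2 + (-0.8729)·(-2) + 0.2182·0 = 2.6186.
u_2 = w_2 − 2.6186·q_1 = (0.8571, 0.2857, -0.5714).
‖u_2‖ = 1.0690, so q_2 = (0.8018, 0.2673, -0.5345).
q_1·w_3 = 0.4364·0 + (-0.8729)·1 + 0.2182·3 = -0.2182; q_2·w_3 = 0.8018·0 + 0.2673·1 + (-0.5345)·3 = -1.3363.
u_3 = w_3 + 0.2182·q_1 + 1.3363·q_2 = (1.1667, 1.1667, 2.3333).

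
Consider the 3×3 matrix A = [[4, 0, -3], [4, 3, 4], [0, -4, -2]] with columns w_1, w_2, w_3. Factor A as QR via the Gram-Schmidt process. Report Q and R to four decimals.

w_1 = (4, 4, 0); ‖w_1‖ = 5.6569, so q_1 = (0.7071, 0.7071, 0.0000).
q_1·w_2 = 0.7071·0 + 0.7071·3 + 0.0000·(-4) = 2.1213.
u_2 = w_2 − 2.1213·q_1 = (-1.5000, 1.5000, -4.0000).
‖u_2‖ = 4.5277, so q_2 = (-0.3313, 0.3313, -0.8835).
q_1·w_3 = 0.7071·(-3) + 0.7071·4 + 0.0000·(-2) = 0.7071; q_2·w_3 = (-0.3313)·(-3) + 0.3313·4 + (-0.8835)·(-2) = 4.0860.
u_3 = w_3 − 0.7071·q_1 − 4.0860·q_2 = (-2.1463, 2.1463, 1.6098).
‖u_3‖ = 3.4358, so q_3 = (-0.6247, 0.6247, 0.4685).

Q = [[0.7071, -0.3313, -0.6247], [0.7071, 0.3313, 0.6247], [0.0000, -0.8835, 0.4685]], R = [[5.6569, 2.1213, 0.7071], [0.0000, 4.5277, 4.0860], [0.0000, 0.0000, 3.4358]]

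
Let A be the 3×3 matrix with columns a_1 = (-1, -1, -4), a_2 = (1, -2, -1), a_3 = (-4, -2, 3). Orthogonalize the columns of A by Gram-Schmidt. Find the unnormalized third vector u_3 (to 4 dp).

q_1 = a_1/‖a_1‖ = (-1, -1, -4)/4.2426 = (-0.2357, -0.2357, -0.9428).
r_{12} = q_1·a_2 = 1.1785.
u_2 = a_2 − 1.1785·q_1 = (1.2778, -1.7222, 0.1111).
‖u_2‖ = 2.1473, so q_2 = (0.5950, -0.8020, 0.0517).
r_{13} = q_1·a_3 = -1.4142; r_{23} = q_2·a_3 = -0.6209.
u_3 = a_3 + 1.4142·q_1 + 0.6209·q_2 = (-3.9639, -2.8313, 1.6988).

u_3 = (-3.9639, -2.8313, 1.6988)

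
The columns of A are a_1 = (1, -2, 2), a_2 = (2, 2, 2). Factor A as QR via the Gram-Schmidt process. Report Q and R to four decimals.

Q = [[0.3333, 0.5230], [-0.6667, 0.7191], [0.6667, 0.4576]], R = [[3.0000, 0.6667], [0.0000, 3.3993]]

a_1 = (1, -2, 2); ‖a_1‖ = 3.0000, so q_1 = (0.3333, -0.6667, 0.6667).
q_1·a_2 = 0.3333·2 + (-0.6667)·2 + 0.6667·2 = 0.6667.
u_2 = a_2 − 0.6667·q_1 = (1.7778, 2.4444, 1.5556).
‖u_2‖ = 3.3993, so q_2 = (0.5230, 0.7191, 0.4576).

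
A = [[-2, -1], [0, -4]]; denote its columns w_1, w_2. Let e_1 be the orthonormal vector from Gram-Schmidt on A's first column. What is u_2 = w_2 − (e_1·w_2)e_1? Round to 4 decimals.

u_2 = (0.0000, -4.0000)

e_1 = w_1/‖w_1‖ = (-2, 0)/2.0000 = (-1.0000, 0.0000).
r_{12} = e_1·w_2 = 1.0000.
u_2 = w_2 − 1.0000·e_1 = (0.0000, -4.0000).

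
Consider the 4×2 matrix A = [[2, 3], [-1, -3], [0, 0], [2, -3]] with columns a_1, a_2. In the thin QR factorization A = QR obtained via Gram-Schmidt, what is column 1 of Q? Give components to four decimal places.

q_1 = (0.6667, -0.3333, 0.0000, 0.6667)

a_1 = (2, -1, 0, 2); ‖a_1‖ = 3.0000, so q_1 = (0.6667, -0.3333, 0.0000, 0.6667).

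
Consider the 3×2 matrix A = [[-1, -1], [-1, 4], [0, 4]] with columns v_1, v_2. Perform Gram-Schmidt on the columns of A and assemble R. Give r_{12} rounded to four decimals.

v_1 = (-1, -1, 0); ‖v_1‖ = 1.4142, so q_1 = (-0.7071, -0.7071, 0.0000).
r_{12} = q_1·v_2 = -2.1213.

r_{12} = -2.1213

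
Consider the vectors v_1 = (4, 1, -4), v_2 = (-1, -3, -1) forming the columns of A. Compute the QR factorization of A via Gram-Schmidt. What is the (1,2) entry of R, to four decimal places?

r_{12} = -0.5222

v_1 = (4, 1, -4); ‖v_1‖ = 5.7446, so q_1 = (0.6963, 0.1741, -0.6963).
r_{12} = q_1·v_2 = -0.5222.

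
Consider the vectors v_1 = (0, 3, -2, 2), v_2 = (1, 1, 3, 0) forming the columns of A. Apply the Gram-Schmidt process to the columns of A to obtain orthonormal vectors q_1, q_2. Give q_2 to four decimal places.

q_1 = v_1/‖v_1‖ = (0, 3, -2, 2)/4.1231 = (0.0000, 0.7276, -0.4851, 0.4851).
r_{12} = q_1·v_2 = -0.7276.
u_2 = v_2 + 0.7276·q_1 = (1.0000, 1.5294, 2.6471, 0.3529).
‖u_2‖ = 3.2358, so q_2 = (0.3090, 0.4726, 0.8180, 0.1091).

q_2 = (0.3090, 0.4726, 0.8180, 0.1091)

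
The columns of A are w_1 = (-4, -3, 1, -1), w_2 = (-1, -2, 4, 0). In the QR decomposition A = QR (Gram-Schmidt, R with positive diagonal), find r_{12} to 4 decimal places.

q_1 = w_1/‖w_1‖ = (-4, -3, 1, -1)/5.1962 = (-0.7698, -0.5774, 0.1925, -0.1925).
r_{12} = q_1·w_2 = 2.6943.

r_{12} = 2.6943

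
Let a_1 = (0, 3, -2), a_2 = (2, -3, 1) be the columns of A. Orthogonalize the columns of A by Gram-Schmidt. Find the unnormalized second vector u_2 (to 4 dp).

u_2 = (2.0000, -0.4615, -0.6923)

a_1 = (0, 3, -2); ‖a_1‖ = 3.6056, so q_1 = (0.0000, 0.8321, -0.5547).
q_1·a_2 = 0.0000·2 + 0.8321·(-3) + (-0.5547)·1 = -3.0509.
u_2 = a_2 + 3.0509·q_1 = (2.0000, -0.4615, -0.6923).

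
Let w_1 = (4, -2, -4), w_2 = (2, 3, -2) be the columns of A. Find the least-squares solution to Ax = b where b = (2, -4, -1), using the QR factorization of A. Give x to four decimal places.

x = (0.7812, -0.8125)

w_1 = (4, -2, -4); ‖w_1‖ = 6.0000, so q_1 = (0.6667, -0.3333, -0.6667).
q_1·w_2 = 0.6667·2 + (-0.3333)·3 + (-0.6667)·(-2) = 1.6667.
u_2 = w_2 − 1.6667·q_1 = (0.8889, 3.5556, -0.8889).
‖u_2‖ = 3.7712, so q_2 = (0.2357, 0.9428, -0.2357).
Qᵀb = (3.3333, -3.0641).
Back-substitute: x_2 = -3.0641/3.7712 = -0.8125.
x_1 = (3.3333 − 1.6667·(-0.8125))/6.0000 = 0.7812.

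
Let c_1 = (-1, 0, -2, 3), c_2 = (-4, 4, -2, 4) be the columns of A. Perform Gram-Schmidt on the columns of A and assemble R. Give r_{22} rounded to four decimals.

c_1 = (-1, 0, -2, 3); ‖c_1‖ = 3.7417, so e_1 = (-0.2673, 0.0000, -0.5345, 0.8018).
e_1·c_2 = (-0.2673)·(-4) + 0.0000·4 + (-0.5345)·(-2) + 0.8018·4 = 5.3452.
u_2 = c_2 − 5.3452·e_1 = (-2.5714, 4.0000, 0.8571, -0.2857).
r_{22} = ‖u_2‖ = 4.8403.

r_{22} = 4.8403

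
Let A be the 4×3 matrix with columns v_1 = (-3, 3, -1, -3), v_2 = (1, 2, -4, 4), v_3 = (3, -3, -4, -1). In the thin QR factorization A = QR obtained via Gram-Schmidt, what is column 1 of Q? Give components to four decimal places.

e_1 = v_1/‖v_1‖ = (-3, 3, -1, -3)/5.2915 = (-0.5669, 0.5669, -0.1890, -0.5669).

e_1 = (-0.5669, 0.5669, -0.1890, -0.5669)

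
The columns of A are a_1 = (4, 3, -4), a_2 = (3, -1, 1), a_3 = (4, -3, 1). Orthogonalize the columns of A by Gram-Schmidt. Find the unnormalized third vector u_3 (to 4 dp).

a_1 = (4, 3, -4); ‖a_1‖ = 6.4031, so q_1 = (0.6247, 0.4685, -0.6247).
q_1·a_2 = 0.6247·3 + 0.4685·(-1) + (-0.6247)·1 = 0.7809.
u_2 = a_2 − 0.7809·q_1 = (2.5122, -1.3659, 1.4878).
‖u_2‖ = 3.2234, so q_2 = (0.7794, -0.4237, 0.4616).
q_1·a_3 = 0.6247·4 + 0.4685·(-3) + (-0.6247)·1 = 0.4685; q_2·a_3 = 0.7794·4 + (-0.4237)·(-3) + 0.4616·1 = 4.8502.
u_3 = a_3 − 0.4685·q_1 − 4.8502·q_2 = (-0.0728, -1.1643, -0.9460).

u_3 = (-0.0728, -1.1643, -0.9460)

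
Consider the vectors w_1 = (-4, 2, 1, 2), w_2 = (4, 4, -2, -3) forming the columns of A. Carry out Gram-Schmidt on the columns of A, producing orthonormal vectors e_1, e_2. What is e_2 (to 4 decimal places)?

e_1 = w_1/‖w_1‖ = (-4, 2, 1, 2)/5.0000 = (-0.8000, 0.4000, 0.2000, 0.4000).
r_{12} = e_1·w_2 = -3.2000.
u_2 = w_2 + 3.2000·e_1 = (1.4400, 5.2800, -1.3600, -1.7200).
‖u_2‖ = 5.8958, so e_2 = (0.2442, 0.8956, -0.2307, -0.2917).

e_2 = (0.2442, 0.8956, -0.2307, -0.2917)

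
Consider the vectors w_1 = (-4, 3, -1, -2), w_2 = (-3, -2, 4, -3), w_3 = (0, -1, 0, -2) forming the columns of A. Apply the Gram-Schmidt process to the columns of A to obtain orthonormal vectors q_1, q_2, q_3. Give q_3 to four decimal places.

w_1 = (-4, 3, -1, -2); ‖w_1‖ = 5.4772, so q_1 = (-0.7303, 0.5477, -0.1826, -0.3651).
q_1·w_2 = (-0.7303)·(-3) + 0.5477·(-2) + (-0.1826)·4 + (-0.3651)·(-3) = 1.4606.
u_2 = w_2 − 1.4606·q_1 = (-1.9333, -2.8000, 4.2667, -2.4667).
‖u_2‖ = 5.9889, so q_2 = (-0.3228, -0.4675, 0.7124, -0.4119).
q_1·w_3 = (-0.7303)·0 + 0.5477·(-1) + (-0.1826)·0 + (-0.3651)·(-2) = 0.1826; q_2·w_3 = (-0.3228)·0 + (-0.4675)·(-1) + 0.7124·0 + (-0.4119)·(-2) = 1.2913.
u_3 = w_3 − 0.1826·q_1 − 1.2913·q_2 = (0.5502, -0.4963, -0.8866, -1.4015).
‖u_3‖ = 1.8164, so q_3 = (0.3029, -0.2732, -0.4881, -0.7716).

q_3 = (0.3029, -0.2732, -0.4881, -0.7716)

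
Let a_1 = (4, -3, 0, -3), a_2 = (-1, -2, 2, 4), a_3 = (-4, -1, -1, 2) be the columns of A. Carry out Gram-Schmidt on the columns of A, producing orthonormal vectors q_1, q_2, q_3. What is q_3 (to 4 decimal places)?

q_3 = (-0.5886, -0.5960, -0.5125, -0.1889)

q_1 = a_1/‖a_1‖ = (4, -3, 0, -3)/5.8310 = (0.6860, -0.5145, 0.0000, -0.5145).
r_{12} = q_1·a_2 = -1.7150.
u_2 = a_2 + 1.7150·q_1 = (0.1765, -2.8824, 2.0000, 3.1176).
‖u_2‖ = 4.6967, so q_2 = (0.0376, -0.6137, 0.4258, 0.6638).
r_{13} = q_1·a_3 = -3.2585; r_{23} = q_2·a_3 = 1.3652.
u_3 = a_3 + 3.2585·q_1 − 1.3652·q_2 = (-1.8160, -1.8387, -1.5813, -0.5827).
‖u_3‖ = 3.0852, so q_3 = (-0.5886, -0.5960, -0.5125, -0.1889).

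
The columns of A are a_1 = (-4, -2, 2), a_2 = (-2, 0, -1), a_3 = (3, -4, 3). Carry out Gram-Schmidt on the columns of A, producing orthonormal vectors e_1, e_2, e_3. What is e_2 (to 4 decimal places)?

a_1 = (-4, -2, 2); ‖a_1‖ = 4.8990, so e_1 = (-0.8165, -0.4082, 0.4082).
e_1·a_2 = (-0.8165)·(-2) + (-0.4082)·0 + 0.4082·(-1) = 1.2247.
u_2 = a_2 − 1.2247·e_1 = (-1.0000, 0.5000, -1.5000).
‖u_2‖ = 1.8708, so e_2 = (-0.5345, 0.2673, -0.8018).

e_2 = (-0.5345, 0.2673, -0.8018)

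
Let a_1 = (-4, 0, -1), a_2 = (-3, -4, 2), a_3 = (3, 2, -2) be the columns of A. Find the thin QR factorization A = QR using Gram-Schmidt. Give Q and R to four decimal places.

Q = [[-0.9701, -0.1346, 0.2018], [0.0000, -0.8319, -0.5549], [-0.2425, 0.5383, -0.8071]], R = [[4.1231, 2.4254, -2.4254], [0.0000, 4.8081, -3.1442], [0.0000, 0.0000, 1.1098]]

q_1 = a_1/‖a_1‖ = (-4, 0, -1)/4.1231 = (-0.9701, 0.0000, -0.2425).
r_{12} = q_1·a_2 = 2.4254.
u_2 = a_2 − 2.4254·q_1 = (-0.6471, -4.0000, 2.5882).
‖u_2‖ = 4.8081, so q_2 = (-0.1346, -0.8319, 0.5383).
r_{13} = q_1·a_3 = -2.4254; r_{23} = q_2·a_3 = -3.1442.
u_3 = a_3 + 2.4254·q_1 + 3.1442·q_2 = (0.2239, -0.6158, -0.8957).
‖u_3‖ = 1.1098, so q_3 = (0.2018, -0.5549, -0.8071).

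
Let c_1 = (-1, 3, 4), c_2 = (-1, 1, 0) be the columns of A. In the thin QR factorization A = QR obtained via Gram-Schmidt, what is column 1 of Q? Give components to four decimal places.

q_1 = c_1/‖c_1‖ = (-1, 3, 4)/5.0990 = (-0.1961, 0.5883, 0.7845).

q_1 = (-0.1961, 0.5883, 0.7845)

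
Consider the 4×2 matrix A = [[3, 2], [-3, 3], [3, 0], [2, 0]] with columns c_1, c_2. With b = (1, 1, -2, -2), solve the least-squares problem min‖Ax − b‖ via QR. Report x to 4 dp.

x = (-0.2919, 0.3173)

c_1 = (3, -3, 3, 2); ‖c_1‖ = 5.5678, so e_1 = (0.5388, -0.5388, 0.5388, 0.3592).
e_1·c_2 = 0.5388·2 + (-0.5388)·3 + 0.5388·0 + 0.3592·0 = -0.5388.
u_2 = c_2 + 0.5388·e_1 = (2.2903, 2.7097, 0.2903, 0.1935).
‖u_2‖ = 3.5651, so e_2 = (0.6424, 0.7601, 0.0814, 0.0543).
Qᵀb = (-1.7961, 1.1310).
Back-substitute: x_2 = 1.1310/3.5651 = 0.3173.
x_1 = (-1.7961 + 0.5388·0.3173)/5.5678 = -0.2919.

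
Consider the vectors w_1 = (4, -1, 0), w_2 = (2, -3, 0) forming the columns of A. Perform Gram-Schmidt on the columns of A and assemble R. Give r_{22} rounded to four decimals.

w_1 = (4, -1, 0); ‖w_1‖ = 4.1231, so q_1 = (0.9701, -0.2425, 0.0000).
q_1·w_2 = 0.9701·2 + (-0.2425)·(-3) + 0.0000·0 = 2.6679.
u_2 = w_2 − 2.6679·q_1 = (-0.5882, -2.3529, 0.0000).
r_{22} = ‖u_2‖ = 2.4254.

r_{22} = 2.4254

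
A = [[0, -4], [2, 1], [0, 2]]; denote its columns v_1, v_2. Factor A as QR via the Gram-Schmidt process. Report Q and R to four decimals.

v_1 = (0, 2, 0); ‖v_1‖ = 2.0000, so q_1 = (0.0000, 1.0000, 0.0000).
q_1·v_2 = 0.0000·(-4) + 1.0000·1 + 0.0000·2 = 1.0000.
u_2 = v_2 − 1.0000·q_1 = (-4.0000, 0.0000, 2.0000).
‖u_2‖ = 4.4721, so q_2 = (-0.8944, 0.0000, 0.4472).

Q = [[0.0000, -0.8944], [1.0000, 0.0000], [0.0000, 0.4472]], R = [[2.0000, 1.0000], [0.0000, 4.4721]]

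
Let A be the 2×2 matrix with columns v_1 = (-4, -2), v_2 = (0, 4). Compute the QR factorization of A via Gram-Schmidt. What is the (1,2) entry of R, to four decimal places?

v_1 = (-4, -2); ‖v_1‖ = 4.4721, so e_1 = (-0.8944, -0.4472).
r_{12} = e_1·v_2 = -1.7889.

r_{12} = -1.7889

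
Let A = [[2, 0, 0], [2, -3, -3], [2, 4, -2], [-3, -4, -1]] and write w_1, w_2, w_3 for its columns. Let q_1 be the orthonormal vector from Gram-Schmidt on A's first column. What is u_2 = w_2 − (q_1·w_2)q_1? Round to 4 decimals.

q_1 = w_1/‖w_1‖ = (2, 2, 2, -3)/4.5826 = (0.4364, 0.4364, 0.4364, -0.6547).
r_{12} = q_1·w_2 = 3.0551.
u_2 = w_2 − 3.0551·q_1 = (-1.3333, -4.3333, 2.6667, -2.0000).

u_2 = (-1.3333, -4.3333, 2.6667, -2.0000)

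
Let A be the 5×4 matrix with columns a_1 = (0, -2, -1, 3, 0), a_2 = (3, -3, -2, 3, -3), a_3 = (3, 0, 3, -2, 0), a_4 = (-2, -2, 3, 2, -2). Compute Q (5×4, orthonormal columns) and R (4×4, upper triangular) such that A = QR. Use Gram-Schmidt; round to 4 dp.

Q = [[0.0000, 0.6819, 0.4919, -0.5038], [-0.5345, -0.1299, -0.2921, -0.1597], [-0.2673, -0.1786, 0.7440, 0.5565], [0.8018, -0.1461, 0.0533, 0.0791], [0.0000, -0.6819, 0.3412, -0.6361]], R = [[3.7417, 4.5434, -2.4054, 1.8708], [0.0000, 4.3997, 1.8021, -0.5682], [0.0000, 0.0000, 3.6009, 1.2563], [0.0000, 0.0000, 0.0000, 4.4270]]

a_1 = (0, -2, -1, 3, 0); ‖a_1‖ = 3.7417, so e_1 = (0.0000, -0.5345, -0.2673, 0.8018, 0.0000).
e_1·a_2 = 0.0000·3 + (-0.5345)·(-3) + (-0.2673)·(-2) + 0.8018·3 + 0.0000·(-3) = 4.5434.
u_2 = a_2 − 4.5434·e_1 = (3.0000, -0.5714, -0.7857, -0.6429, -3.0000).
‖u_2‖ = 4.3997, so e_2 = (0.6819, -0.1299, -0.1786, -0.1461, -0.6819).
e_1·a_3 = 0.0000·3 + (-0.5345)·0 + (-0.2673)·3 + 0.8018·(-2) + 0.0000·0 = -2.4054; e_2·a_3 = 0.6819·3 + (-0.1299)·0 + (-0.1786)·3 + (-0.1461)·(-2) + (-0.6819)·0 = 1.8021.
u_3 = a_3 + 2.4054·e_1 − 1.8021·e_2 = (1.7712, -1.0517, 2.6790, 0.1919, 1.2288).
‖u_3‖ = 3.6009, so e_3 = (0.4919, -0.2921, 0.7440, 0.0533, 0.3412).
e_1·a_4 = 0.0000·(-2) + (-0.5345)·(-2) + (-0.2673)·3 + 0.8018·2 + 0.0000·(-2) = 1.8708; e_2·a_4 = 0.6819·(-2) + (-0.1299)·(-2) + (-0.1786)·3 + (-0.1461)·2 + (-0.6819)·(-2) = -0.5682; e_3·a_4 = 0.4919·(-2) + (-0.2921)·(-2) + 0.7440·3 + 0.0533·2 + 0.3412·(-2) = 1.2563.
u_4 = a_4 − 1.8708·e_1 + 0.5682·e_2 − 1.2563·e_3 = (-2.2305, -0.7069, 2.4639, 0.3500, -2.8162).
‖u_4‖ = 4.4270, so e_4 = (-0.5038, -0.1597, 0.5565, 0.0791, -0.6361).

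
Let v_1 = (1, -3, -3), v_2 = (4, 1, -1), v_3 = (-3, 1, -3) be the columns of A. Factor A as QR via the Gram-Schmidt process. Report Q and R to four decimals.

v_1 = (1, -3, -3); ‖v_1‖ = 4.3589, so q_1 = (0.2294, -0.6882, -0.6882).
q_1·v_2 = 0.2294·4 + (-0.6882)·1 + (-0.6882)·(-1) = 0.9177.
u_2 = v_2 − 0.9177·q_1 = (3.7895, 1.6316, -0.3684).
‖u_2‖ = 4.1422, so q_2 = (0.9148, 0.3939, -0.0889).
q_1·v_3 = 0.2294·(-3) + (-0.6882)·1 + (-0.6882)·(-3) = 0.6882; q_2·v_3 = 0.9148·(-3) + 0.3939·1 + (-0.0889)·(-3) = -2.0838.
u_3 = v_3 − 0.6882·q_1 + 2.0838·q_2 = (-1.2515, 2.2945, -2.7117).
‖u_3‖ = 3.7662, so q_3 = (-0.3323, 0.6092, -0.7200).

Q = [[0.2294, 0.9148, -0.3323], [-0.6882, 0.3939, 0.6092], [-0.6882, -0.0889, -0.7200]], R = [[4.3589, 0.9177, 0.6882], [0.0000, 4.1422, -2.0838], [0.0000, 0.0000, 3.7662]]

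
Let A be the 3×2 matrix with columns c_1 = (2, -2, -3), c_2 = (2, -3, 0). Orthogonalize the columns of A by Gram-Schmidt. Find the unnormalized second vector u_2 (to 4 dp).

c_1 = (2, -2, -3); ‖c_1‖ = 4.1231, so e_1 = (0.4851, -0.4851, -0.7276).
e_1·c_2 = 0.4851·2 + (-0.4851)·(-3) + (-0.7276)·0 = 2.4254.
u_2 = c_2 − 2.4254·e_1 = (0.8235, -1.8235, 1.7647).

u_2 = (0.8235, -1.8235, 1.7647)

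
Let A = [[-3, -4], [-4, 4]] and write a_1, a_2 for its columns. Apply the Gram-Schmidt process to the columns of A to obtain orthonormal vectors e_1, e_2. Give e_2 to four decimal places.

e_1 = a_1/‖a_1‖ = (-3, -4)/5.0000 = (-0.6000, -0.8000).
r_{12} = e_1·a_2 = -0.8000.
u_2 = a_2 + 0.8000·e_1 = (-4.4800, 3.3600).
‖u_2‖ = 5.6000, so e_2 = (-0.8000, 0.6000).

e_2 = (-0.8000, 0.6000)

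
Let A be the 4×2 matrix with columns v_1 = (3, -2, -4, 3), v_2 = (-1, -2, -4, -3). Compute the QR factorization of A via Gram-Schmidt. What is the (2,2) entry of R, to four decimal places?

r_{22} = 5.3213

e_1 = v_1/‖v_1‖ = (3, -2, -4, 3)/6.1644 = (0.4867, -0.3244, -0.6489, 0.4867).
r_{12} = e_1·v_2 = 1.2978.
u_2 = v_2 − 1.2978·e_1 = (-1.6316, -1.5789, -3.1579, -3.6316).
r_{22} = ‖u_2‖ = 5.3213.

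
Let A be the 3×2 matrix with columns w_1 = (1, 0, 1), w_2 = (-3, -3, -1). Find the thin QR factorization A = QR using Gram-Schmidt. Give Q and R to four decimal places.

e_1 = w_1/‖w_1‖ = (1, 0, 1)/1.4142 = (0.7071, 0.0000, 0.7071).
r_{12} = e_1·w_2 = -2.8284.
u_2 = w_2 + 2.8284·e_1 = (-1.0000, -3.0000, 1.0000).
‖u_2‖ = 3.3166, so e_2 = (-0.3015, -0.9045, 0.3015).

Q = [[0.7071, -0.3015], [0.0000, -0.9045], [0.7071, 0.3015]], R = [[1.4142, -2.8284], [0.0000, 3.3166]]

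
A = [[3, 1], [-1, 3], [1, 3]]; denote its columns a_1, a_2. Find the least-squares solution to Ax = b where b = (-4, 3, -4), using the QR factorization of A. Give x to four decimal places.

x = (-1.7000, -0.1000)

a_1 = (3, -1, 1); ‖a_1‖ = 3.3166, so e_1 = (0.9045, -0.3015, 0.3015).
e_1·a_2 = 0.9045·1 + (-0.3015)·3 + 0.3015·3 = 0.9045.
u_2 = a_2 − 0.9045·e_1 = (0.1818, 3.2727, 2.7273).
‖u_2‖ = 4.2640, so e_2 = (0.0426, 0.7675, 0.6396).
Qᵀb = (-5.7287, -0.4264).
Back-substitute: x_2 = -0.4264/4.2640 = -0.1000.
x_1 = (-5.7287 − 0.9045·(-0.1000))/3.3166 = -1.7000.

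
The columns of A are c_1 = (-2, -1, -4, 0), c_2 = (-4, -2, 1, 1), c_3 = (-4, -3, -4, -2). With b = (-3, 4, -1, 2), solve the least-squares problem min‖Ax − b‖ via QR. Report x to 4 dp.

x = (1.7735, 0.6980, -1.3122)

c_1 = (-2, -1, -4, 0); ‖c_1‖ = 4.5826, so e_1 = (-0.4364, -0.2182, -0.8729, 0.0000).
e_1·c_2 = (-0.4364)·(-4) + (-0.2182)·(-2) + (-0.8729)·1 + 0.0000·1 = 1.3093.
u_2 = c_2 − 1.3093·e_1 = (-3.4286, -1.7143, 2.1429, 1.0000).
‖u_2‖ = 4.5040, so e_2 = (-0.7612, -0.3806, 0.4758, 0.2220).
e_1·c_3 = (-0.4364)·(-4) + (-0.2182)·(-3) + (-0.8729)·(-4) + 0.0000·(-2) = 5.8919; e_2·c_3 = (-0.7612)·(-4) + (-0.3806)·(-3) + 0.4758·(-4) + 0.2220·(-2) = 1.8396.
u_3 = c_3 − 5.8919·e_1 − 1.8396·e_2 = (-0.0282, -1.0141, 0.2676, -2.4085).
‖u_3‖ = 2.6271, so e_3 = (-0.0107, -0.3860, 0.1019, -0.9168).
Qᵀb = (1.3093, 0.7295, -3.4473).
Back-substitute: x_3 = -3.4473/2.6271 = -1.3122.
x_2 = (0.7295 − 1.8396·(-1.3122))/4.5040 = 0.6980.
x_1 = (1.3093 − 1.3093·0.6980 − 5.8919·(-1.3122))/4.5826 = 1.7735.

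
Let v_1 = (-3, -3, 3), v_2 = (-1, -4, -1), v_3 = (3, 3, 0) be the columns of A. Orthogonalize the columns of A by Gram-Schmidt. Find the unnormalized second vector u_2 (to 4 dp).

u_2 = (0.3333, -2.6667, -2.3333)

v_1 = (-3, -3, 3); ‖v_1‖ = 5.1962, so q_1 = (-0.5774, -0.5774, 0.5774).
q_1·v_2 = (-0.5774)·(-1) + (-0.5774)·(-4) + 0.5774·(-1) = 2.3094.
u_2 = v_2 − 2.3094·q_1 = (0.3333, -2.6667, -2.3333).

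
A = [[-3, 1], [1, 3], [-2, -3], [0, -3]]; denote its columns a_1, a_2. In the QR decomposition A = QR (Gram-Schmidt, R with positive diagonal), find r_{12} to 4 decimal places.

a_1 = (-3, 1, -2, 0); ‖a_1‖ = 3.7417, so q_1 = (-0.8018, 0.2673, -0.5345, 0.0000).
r_{12} = q_1·a_2 = 1.6036.

r_{12} = 1.6036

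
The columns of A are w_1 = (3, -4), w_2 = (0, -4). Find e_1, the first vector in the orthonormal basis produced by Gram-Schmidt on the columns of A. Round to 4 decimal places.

e_1 = w_1/‖w_1‖ = (3, -4)/5.0000 = (0.6000, -0.8000).

e_1 = (0.6000, -0.8000)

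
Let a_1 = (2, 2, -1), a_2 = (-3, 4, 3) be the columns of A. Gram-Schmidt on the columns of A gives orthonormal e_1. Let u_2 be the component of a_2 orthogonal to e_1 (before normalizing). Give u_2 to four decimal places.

e_1 = a_1/‖a_1‖ = (2, 2, -1)/3.0000 = (0.6667, 0.6667, -0.3333).
r_{12} = e_1·a_2 = -0.3333.
u_2 = a_2 + 0.3333·e_1 = (-2.7778, 4.2222, 2.8889).

u_2 = (-2.7778, 4.2222, 2.8889)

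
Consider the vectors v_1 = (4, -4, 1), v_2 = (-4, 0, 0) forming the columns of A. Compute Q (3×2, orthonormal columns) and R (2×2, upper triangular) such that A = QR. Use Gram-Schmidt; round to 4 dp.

v_1 = (4, -4, 1); ‖v_1‖ = 5.7446, so q_1 = (0.6963, -0.6963, 0.1741).
q_1·v_2 = 0.6963·(-4) + (-0.6963)·0 + 0.1741·0 = -2.7852.
u_2 = v_2 + 2.7852·q_1 = (-2.0606, -1.9394, 0.4848).
‖u_2‖ = 2.8710, so q_2 = (-0.7177, -0.6755, 0.1689).

Q = [[0.6963, -0.7177], [-0.6963, -0.6755], [0.1741, 0.1689]], R = [[5.7446, -2.7852], [0.0000, 2.8710]]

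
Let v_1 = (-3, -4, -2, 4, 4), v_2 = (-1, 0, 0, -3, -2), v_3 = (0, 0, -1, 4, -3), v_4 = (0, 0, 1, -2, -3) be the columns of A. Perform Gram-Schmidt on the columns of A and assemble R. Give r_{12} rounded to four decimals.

v_1 = (-3, -4, -2, 4, 4); ‖v_1‖ = 7.8102, so e_1 = (-0.3841, -0.5121, -0.2561, 0.5121, 0.5121).
r_{12} = e_1·v_2 = -2.1766.

r_{12} = -2.1766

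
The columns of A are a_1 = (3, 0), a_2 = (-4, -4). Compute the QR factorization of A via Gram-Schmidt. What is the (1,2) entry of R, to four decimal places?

e_1 = a_1/‖a_1‖ = (3, 0)/3.0000 = (1.0000, 0.0000).
r_{12} = e_1·a_2 = -4.0000.

r_{12} = -4.0000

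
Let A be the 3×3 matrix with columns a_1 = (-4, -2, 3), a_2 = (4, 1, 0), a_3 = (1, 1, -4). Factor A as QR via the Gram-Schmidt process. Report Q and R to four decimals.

Q = [[-0.7428, 0.6285, 0.2308], [-0.3714, -0.1000, -0.9231], [0.5571, 0.7713, -0.3077]], R = [[5.3852, -3.3425, -3.3425], [0.0000, 2.4140, -2.5569], [0.0000, 0.0000, 0.5385]]

a_1 = (-4, -2, 3); ‖a_1‖ = 5.3852, so e_1 = (-0.7428, -0.3714, 0.5571).
e_1·a_2 = (-0.7428)·4 + (-0.3714)·1 + 0.5571·0 = -3.3425.
u_2 = a_2 + 3.3425·e_1 = (1.5172, -0.2414, 1.8621).
‖u_2‖ = 2.4140, so e_2 = (0.6285, -0.1000, 0.7713).
e_1·a_3 = (-0.7428)·1 + (-0.3714)·1 + 0.5571·(-4) = -3.3425; e_2·a_3 = 0.6285·1 + (-0.1000)·1 + 0.7713·(-4) = -2.5569.
u_3 = a_3 + 3.3425·e_1 + 2.5569·e_2 = (0.1243, -0.4970, -0.1657).
‖u_3‖ = 0.5385, so e_3 = (0.2308, -0.9231, -0.3077).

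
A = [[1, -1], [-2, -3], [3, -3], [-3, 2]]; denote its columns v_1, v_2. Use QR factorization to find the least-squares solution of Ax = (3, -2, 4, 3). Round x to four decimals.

q_1 = v_1/‖v_1‖ = (1, -2, 3, -3)/4.7958 = (0.2085, -0.4170, 0.6255, -0.6255).
r_{12} = q_1·v_2 = -2.0851.
u_2 = v_2 + 2.0851·q_1 = (-0.5652, -3.8696, -1.6957, 0.6957).
‖u_2‖ = 4.3188, so q_2 = (-0.1309, -0.8960, -0.3926, 0.1611).
Qᵀb = (2.0851, 0.3121).
Back-substitute: x_2 = 0.3121/4.3188 = 0.0723.
x_1 = (2.0851 + 2.0851·0.0723)/4.7958 = 0.4662.

x = (0.4662, 0.0723)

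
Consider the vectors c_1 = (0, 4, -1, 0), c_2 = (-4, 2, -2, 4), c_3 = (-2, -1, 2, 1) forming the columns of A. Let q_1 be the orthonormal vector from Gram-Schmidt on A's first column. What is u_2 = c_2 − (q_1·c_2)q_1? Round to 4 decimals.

u_2 = (-4.0000, -0.3529, -1.4118, 4.0000)

c_1 = (0, 4, -1, 0); ‖c_1‖ = 4.1231, so q_1 = (0.0000, 0.9701, -0.2425, 0.0000).
q_1·c_2 = 0.0000·(-4) + 0.9701·2 + (-0.2425)·(-2) + 0.0000·4 = 2.4254.
u_2 = c_2 − 2.4254·q_1 = (-4.0000, -0.3529, -1.4118, 4.0000).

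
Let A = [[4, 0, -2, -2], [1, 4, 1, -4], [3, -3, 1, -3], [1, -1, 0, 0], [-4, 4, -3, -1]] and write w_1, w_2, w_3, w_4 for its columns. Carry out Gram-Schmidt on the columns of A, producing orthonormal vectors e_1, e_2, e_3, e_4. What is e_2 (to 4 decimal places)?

w_1 = (4, 1, 3, 1, -4); ‖w_1‖ = 6.5574, so e_1 = (0.6100, 0.1525, 0.4575, 0.1525, -0.6100).
e_1·w_2 = 0.6100·0 + 0.1525·4 + 0.4575·(-3) + 0.1525·(-1) + (-0.6100)·4 = -3.3550.
u_2 = w_2 + 3.3550·e_1 = (2.0465, 4.5116, -1.4651, -0.4884, 1.9535).
‖u_2‖ = 5.5447, so e_2 = (0.3691, 0.8137, -0.2642, -0.0881, 0.3523).

e_2 = (0.3691, 0.8137, -0.2642, -0.0881, 0.3523)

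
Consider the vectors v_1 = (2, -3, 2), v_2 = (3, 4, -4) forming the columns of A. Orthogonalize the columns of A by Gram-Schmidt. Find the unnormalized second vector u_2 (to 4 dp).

u_2 = (4.6471, 1.5294, -2.3529)

v_1 = (2, -3, 2); ‖v_1‖ = 4.1231, so e_1 = (0.4851, -0.7276, 0.4851).
e_1·v_2 = 0.4851·3 + (-0.7276)·4 + 0.4851·(-4) = -3.3955.
u_2 = v_2 + 3.3955·e_1 = (4.6471, 1.5294, -2.3529).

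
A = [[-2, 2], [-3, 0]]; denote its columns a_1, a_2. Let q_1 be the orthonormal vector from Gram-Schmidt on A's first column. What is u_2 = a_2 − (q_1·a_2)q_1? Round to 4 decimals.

a_1 = (-2, -3); ‖a_1‖ = 3.6056, so q_1 = (-0.5547, -0.8321).
q_1·a_2 = (-0.5547)·2 + (-0.8321)·0 = -1.1094.
u_2 = a_2 + 1.1094·q_1 = (1.3846, -0.9231).

u_2 = (1.3846, -0.9231)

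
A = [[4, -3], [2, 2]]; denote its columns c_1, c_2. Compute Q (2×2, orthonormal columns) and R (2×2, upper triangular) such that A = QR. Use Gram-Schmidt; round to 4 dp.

q_1 = c_1/‖c_1‖ = (4, 2)/4.4721 = (0.8944, 0.4472).
r_{12} = q_1·c_2 = -1.7889.
u_2 = c_2 + 1.7889·q_1 = (-1.4000, 2.8000).
‖u_2‖ = 3.1305, so q_2 = (-0.4472, 0.8944).

Q = [[0.8944, -0.4472], [0.4472, 0.8944]], R = [[4.4721, -1.7889], [0.0000, 3.1305]]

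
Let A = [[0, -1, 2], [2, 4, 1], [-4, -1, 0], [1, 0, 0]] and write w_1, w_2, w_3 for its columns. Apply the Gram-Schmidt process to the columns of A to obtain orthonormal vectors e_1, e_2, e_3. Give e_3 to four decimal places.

e_3 = (0.9536, 0.2708, 0.1295, -0.0235)

e_1 = w_1/‖w_1‖ = (0, 2, -4, 1)/4.5826 = (0.0000, 0.4364, -0.8729, 0.2182).
r_{12} = e_1·w_2 = 2.6186.
u_2 = w_2 − 2.6186·e_1 = (-1.0000, 2.8571, 1.2857, -0.5714).
‖u_2‖ = 3.3381, so e_2 = (-0.2996, 0.8559, 0.3852, -0.1712).
r_{13} = e_1·w_3 = 0.4364; r_{23} = e_2·w_3 = 0.2568.
u_3 = w_3 − 0.4364·e_1 − 0.2568·e_2 = (2.0769, 0.5897, 0.2821, -0.0513).
‖u_3‖ = 2.1780, so e_3 = (0.9536, 0.2708, 0.1295, -0.0235).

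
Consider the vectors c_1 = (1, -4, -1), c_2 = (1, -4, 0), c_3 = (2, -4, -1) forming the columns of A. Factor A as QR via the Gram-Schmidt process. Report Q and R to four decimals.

Q = [[0.2357, 0.0572, 0.9701], [-0.9428, -0.2287, 0.2425], [-0.2357, 0.9718, 0.0000]], R = [[4.2426, 4.0069, 4.4783], [0.0000, 0.9718, 0.0572], [0.0000, 0.0000, 0.9701]]

c_1 = (1, -4, -1); ‖c_1‖ = 4.2426, so e_1 = (0.2357, -0.9428, -0.2357).
e_1·c_2 = 0.2357·1 + (-0.9428)·(-4) + (-0.2357)·0 = 4.0069.
u_2 = c_2 − 4.0069·e_1 = (0.0556, -0.2222, 0.9444).
‖u_2‖ = 0.9718, so e_2 = (0.0572, -0.2287, 0.9718).
e_1·c_3 = 0.2357·2 + (-0.9428)·(-4) + (-0.2357)·(-1) = 4.4783; e_2·c_3 = 0.0572·2 + (-0.2287)·(-4) + 0.9718·(-1) = 0.0572.
u_3 = c_3 − 4.4783·e_1 − 0.0572·e_2 = (0.9412, 0.2353, 0.0000).
‖u_3‖ = 0.9701, so e_3 = (0.9701, 0.2425, 0.0000).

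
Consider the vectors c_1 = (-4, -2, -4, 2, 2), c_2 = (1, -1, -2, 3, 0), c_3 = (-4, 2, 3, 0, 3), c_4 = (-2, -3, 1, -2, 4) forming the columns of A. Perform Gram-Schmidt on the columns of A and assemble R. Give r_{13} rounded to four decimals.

c_1 = (-4, -2, -4, 2, 2); ‖c_1‖ = 6.6332, so e_1 = (-0.6030, -0.3015, -0.6030, 0.3015, 0.3015).
r_{13} = e_1·c_3 = 0.9045.

r_{13} = 0.9045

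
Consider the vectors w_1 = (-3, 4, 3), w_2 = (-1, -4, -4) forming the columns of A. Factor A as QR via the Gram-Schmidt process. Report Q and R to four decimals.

Q = [[-0.5145, -0.8385], [0.6860, -0.2769], [0.5145, -0.4693]], R = [[5.8310, -4.2875], [0.0000, 3.8233]]

w_1 = (-3, 4, 3); ‖w_1‖ = 5.8310, so q_1 = (-0.5145, 0.6860, 0.5145).
q_1·w_2 = (-0.5145)·(-1) + 0.6860·(-4) + 0.5145·(-4) = -4.2875.
u_2 = w_2 + 4.2875·q_1 = (-3.2059, -1.0588, -1.7941).
‖u_2‖ = 3.8233, so q_2 = (-0.8385, -0.2769, -0.4693).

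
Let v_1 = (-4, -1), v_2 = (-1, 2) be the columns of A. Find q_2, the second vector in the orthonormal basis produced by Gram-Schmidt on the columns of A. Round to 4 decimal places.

q_2 = (-0.2425, 0.9701)

v_1 = (-4, -1); ‖v_1‖ = 4.1231, so q_1 = (-0.9701, -0.2425).
q_1·v_2 = (-0.9701)·(-1) + (-0.2425)·2 = 0.4851.
u_2 = v_2 − 0.4851·q_1 = (-0.5294, 2.1176).
‖u_2‖ = 2.1828, so q_2 = (-0.2425, 0.9701).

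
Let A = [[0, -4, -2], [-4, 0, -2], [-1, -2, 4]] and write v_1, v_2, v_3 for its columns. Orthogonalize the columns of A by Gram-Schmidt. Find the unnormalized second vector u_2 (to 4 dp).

e_1 = v_1/‖v_1‖ = (0, -4, -1)/4.1231 = (0.0000, -0.9701, -0.2425).
r_{12} = e_1·v_2 = 0.4851.
u_2 = v_2 − 0.4851·e_1 = (-4.0000, 0.4706, -1.8824).

u_2 = (-4.0000, 0.4706, -1.8824)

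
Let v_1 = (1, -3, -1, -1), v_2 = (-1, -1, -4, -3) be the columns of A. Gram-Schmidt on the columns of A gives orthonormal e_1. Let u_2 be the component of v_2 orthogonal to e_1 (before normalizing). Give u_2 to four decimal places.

u_2 = (-1.7500, 1.2500, -3.2500, -2.2500)

e_1 = v_1/‖v_1‖ = (1, -3, -1, -1)/3.4641 = (0.2887, -0.8660, -0.2887, -0.2887).
r_{12} = e_1·v_2 = 2.5981.
u_2 = v_2 − 2.5981·e_1 = (-1.7500, 1.2500, -3.2500, -2.2500).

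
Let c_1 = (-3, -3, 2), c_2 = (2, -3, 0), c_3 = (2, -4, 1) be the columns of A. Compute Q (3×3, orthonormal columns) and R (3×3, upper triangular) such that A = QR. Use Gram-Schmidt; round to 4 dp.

e_1 = c_1/‖c_1‖ = (-3, -3, 2)/4.6904 = (-0.6396, -0.6396, 0.4264).
r_{12} = e_1·c_2 = 0.6396.
u_2 = c_2 − 0.6396·e_1 = (2.4091, -2.5909, -0.2727).
‖u_2‖ = 3.5484, so e_2 = (0.6789, -0.7302, -0.0769).
r_{13} = e_1·c_3 = 1.7056; r_{23} = e_2·c_3 = 4.2017.
u_3 = c_3 − 1.7056·e_1 − 4.2017·e_2 = (0.2383, 0.1588, 0.5957).
‖u_3‖ = 0.6609, so e_3 = (0.3605, 0.2403, 0.9013).

Q = [[-0.6396, 0.6789, 0.3605], [-0.6396, -0.7302, 0.2403], [0.4264, -0.0769, 0.9013]], R = [[4.6904, 0.6396, 1.7056], [0.0000, 3.5484, 4.2017], [0.0000, 0.0000, 0.6609]]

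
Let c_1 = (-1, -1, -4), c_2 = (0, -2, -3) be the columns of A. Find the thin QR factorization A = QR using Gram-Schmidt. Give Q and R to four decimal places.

Q = [[-0.2357, 0.5353], [-0.2357, -0.8412], [-0.9428, 0.0765]], R = [[4.2426, 3.2998], [0.0000, 1.4530]]

c_1 = (-1, -1, -4); ‖c_1‖ = 4.2426, so q_1 = (-0.2357, -0.2357, -0.9428).
q_1·c_2 = (-0.2357)·0 + (-0.2357)·(-2) + (-0.9428)·(-3) = 3.2998.
u_2 = c_2 − 3.2998·q_1 = (0.7778, -1.2222, 0.1111).
‖u_2‖ = 1.4530, so q_2 = (0.5353, -0.8412, 0.0765).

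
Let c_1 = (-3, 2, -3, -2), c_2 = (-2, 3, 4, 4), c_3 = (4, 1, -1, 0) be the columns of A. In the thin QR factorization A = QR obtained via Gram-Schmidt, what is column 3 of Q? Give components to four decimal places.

c_1 = (-3, 2, -3, -2); ‖c_1‖ = 5.0990, so q_1 = (-0.5883, 0.3922, -0.5883, -0.3922).
q_1·c_2 = (-0.5883)·(-2) + 0.3922·3 + (-0.5883)·4 + (-0.3922)·4 = -1.5689.
u_2 = c_2 + 1.5689·q_1 = (-2.9231, 3.6154, 3.0769, 3.3846).
‖u_2‖ = 6.5222, so q_2 = (-0.4482, 0.5543, 0.4718, 0.5189).
q_1·c_3 = (-0.5883)·4 + 0.3922·1 + (-0.5883)·(-1) + (-0.3922)·0 = -1.3728; q_2·c_3 = (-0.4482)·4 + 0.5543·1 + 0.4718·(-1) + 0.5189·0 = -1.7101.
u_3 = c_3 + 1.3728·q_1 + 1.7101·q_2 = (2.4259, 2.4864, -1.0009, 0.3490).
‖u_3‖ = 3.6319, so q_3 = (0.6679, 0.6846, -0.2756, 0.0961).

q_3 = (0.6679, 0.6846, -0.2756, 0.0961)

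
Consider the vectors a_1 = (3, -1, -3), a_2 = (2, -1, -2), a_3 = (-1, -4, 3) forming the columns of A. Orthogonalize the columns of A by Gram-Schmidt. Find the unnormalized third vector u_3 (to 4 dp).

q_1 = a_1/‖a_1‖ = (3, -1, -3)/4.3589 = (0.6882, -0.2294, -0.6882).
r_{12} = q_1·a_2 = 2.9824.
u_2 = a_2 − 2.9824·q_1 = (-0.0526, -0.3158, 0.0526).
‖u_2‖ = 0.3244, so q_2 = (-0.1622, -0.9733, 0.1622).
r_{13} = q_1·a_3 = -1.8353; r_{23} = q_2·a_3 = 4.5422.
u_3 = a_3 + 1.8353·q_1 − 4.5422·q_2 = (1.0000, 0.0000, 1.0000).

u_3 = (1.0000, 0.0000, 1.0000)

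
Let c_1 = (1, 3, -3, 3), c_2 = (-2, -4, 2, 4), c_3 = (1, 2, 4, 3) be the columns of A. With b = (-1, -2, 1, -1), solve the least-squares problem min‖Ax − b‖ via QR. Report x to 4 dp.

c_1 = (1, 3, -3, 3); ‖c_1‖ = 5.2915, so q_1 = (0.1890, 0.5669, -0.5669, 0.5669).
q_1·c_2 = 0.1890·(-2) + 0.5669·(-4) + (-0.5669)·2 + 0.5669·4 = -1.5119.
u_2 = c_2 + 1.5119·q_1 = (-1.7143, -3.1429, 1.1429, 4.8571).
‖u_2‖ = 6.1412, so q_2 = (-0.2791, -0.5118, 0.1861, 0.7909).
q_1·c_3 = 0.1890·1 + 0.5669·2 + (-0.5669)·4 + 0.5669·3 = 0.7559; q_2·c_3 = (-0.2791)·1 + (-0.5118)·2 + 0.1861·4 + 0.7909·3 = 1.8144.
u_3 = c_3 − 0.7559·q_1 − 1.8144·q_2 = (1.3636, 2.5000, 4.0909, 1.1364).
‖u_3‖ = 5.1124, so q_3 = (0.2667, 0.4890, 0.8002, 0.2223).
Qᵀb = (-2.4568, 0.6979, -0.6668).
Back-substitute: x_3 = -0.6668/5.1124 = -0.1304.
x_2 = (0.6979 − 1.8144·(-0.1304))/6.1412 = 0.1522.
x_1 = (-2.4568 + 1.5119·0.1522 − 0.7559·(-0.1304))/5.2915 = -0.4022.

x = (-0.4022, 0.1522, -0.1304)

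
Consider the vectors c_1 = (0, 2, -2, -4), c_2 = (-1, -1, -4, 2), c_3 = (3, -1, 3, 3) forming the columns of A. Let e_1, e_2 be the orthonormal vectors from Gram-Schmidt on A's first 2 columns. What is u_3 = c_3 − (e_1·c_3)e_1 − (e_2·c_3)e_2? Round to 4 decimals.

c_1 = (0, 2, -2, -4); ‖c_1‖ = 4.8990, so e_1 = (0.0000, 0.4082, -0.4082, -0.8165).
e_1·c_2 = 0.0000·(-1) + 0.4082·(-1) + (-0.4082)·(-4) + (-0.8165)·2 = -0.4082.
u_2 = c_2 + 0.4082·e_1 = (-1.0000, -0.8333, -4.1667, 1.6667).
‖u_2‖ = 4.6726, so e_2 = (-0.2140, -0.1783, -0.8917, 0.3567).
e_1·c_3 = 0.0000·3 + 0.4082·(-1) + (-0.4082)·3 + (-0.8165)·3 = -4.0825; e_2·c_3 = (-0.2140)·3 + (-0.1783)·(-1) + (-0.8917)·3 + 0.3567·3 = -2.0688.
u_3 = c_3 + 4.0825·e_1 + 2.0688·e_2 = (2.5573, 0.2977, -0.5115, 0.4046).

u_3 = (2.5573, 0.2977, -0.5115, 0.4046)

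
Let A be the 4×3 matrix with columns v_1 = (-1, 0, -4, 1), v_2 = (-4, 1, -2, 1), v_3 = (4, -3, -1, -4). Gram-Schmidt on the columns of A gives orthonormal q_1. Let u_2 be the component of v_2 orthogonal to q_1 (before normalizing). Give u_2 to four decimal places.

u_2 = (-3.2778, 1.0000, 0.8889, 0.2778)

v_1 = (-1, 0, -4, 1); ‖v_1‖ = 4.2426, so q_1 = (-0.2357, 0.0000, -0.9428, 0.2357).
q_1·v_2 = (-0.2357)·(-4) + 0.0000·1 + (-0.9428)·(-2) + 0.2357·1 = 3.0641.
u_2 = v_2 − 3.0641·q_1 = (-3.2778, 1.0000, 0.8889, 0.2778).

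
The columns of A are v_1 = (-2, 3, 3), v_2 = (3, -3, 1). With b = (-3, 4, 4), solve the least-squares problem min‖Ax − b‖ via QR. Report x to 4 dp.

x = (1.3358, -0.0511)

v_1 = (-2, 3, 3); ‖v_1‖ = 4.6904, so e_1 = (-0.4264, 0.6396, 0.6396).
e_1·v_2 = (-0.4264)·3 + 0.6396·(-3) + 0.6396·1 = -2.5584.
u_2 = v_2 + 2.5584·e_1 = (1.9091, -1.3636, 2.6364).
‖u_2‖ = 3.5291, so e_2 = (0.5410, -0.3864, 0.7470).
Qᵀb = (6.3960, -0.1803).
Back-substitute: x_2 = -0.1803/3.5291 = -0.0511.
x_1 = (6.3960 + 2.5584·(-0.0511))/4.6904 = 1.3358.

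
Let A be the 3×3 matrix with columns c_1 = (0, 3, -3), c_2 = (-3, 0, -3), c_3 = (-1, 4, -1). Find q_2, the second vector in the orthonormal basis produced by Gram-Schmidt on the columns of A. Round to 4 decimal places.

q_1 = c_1/‖c_1‖ = (0, 3, -3)/4.2426 = (0.0000, 0.7071, -0.7071).
r_{12} = q_1·c_2 = 2.1213.
u_2 = c_2 − 2.1213·q_1 = (-3.0000, -1.5000, -1.5000).
‖u_2‖ = 3.6742, so q_2 = (-0.8165, -0.4082, -0.4082).

q_2 = (-0.8165, -0.4082, -0.4082)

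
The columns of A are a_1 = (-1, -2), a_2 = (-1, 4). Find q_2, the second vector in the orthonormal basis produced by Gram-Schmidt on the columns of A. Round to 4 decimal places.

q_2 = (-0.8944, 0.4472)

a_1 = (-1, -2); ‖a_1‖ = 2.2361, so q_1 = (-0.4472, -0.8944).
q_1·a_2 = (-0.4472)·(-1) + (-0.8944)·4 = -3.1305.
u_2 = a_2 + 3.1305·q_1 = (-2.4000, 1.2000).
‖u_2‖ = 2.6833, so q_2 = (-0.8944, 0.4472).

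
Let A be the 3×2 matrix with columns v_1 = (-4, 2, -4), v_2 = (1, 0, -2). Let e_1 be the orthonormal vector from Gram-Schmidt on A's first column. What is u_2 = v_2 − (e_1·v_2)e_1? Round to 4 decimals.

u_2 = (1.4444, -0.2222, -1.5556)

v_1 = (-4, 2, -4); ‖v_1‖ = 6.0000, so e_1 = (-0.6667, 0.3333, -0.6667).
e_1·v_2 = (-0.6667)·1 + 0.3333·0 + (-0.6667)·(-2) = 0.6667.
u_2 = v_2 − 0.6667·e_1 = (1.4444, -0.2222, -1.5556).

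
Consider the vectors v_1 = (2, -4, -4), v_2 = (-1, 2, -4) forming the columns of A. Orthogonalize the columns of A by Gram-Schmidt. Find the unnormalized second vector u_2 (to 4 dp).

u_2 = (-1.3333, 2.6667, -3.3333)

q_1 = v_1/‖v_1‖ = (2, -4, -4)/6.0000 = (0.3333, -0.6667, -0.6667).
r_{12} = q_1·v_2 = 1.0000.
u_2 = v_2 − 1.0000·q_1 = (-1.3333, 2.6667, -3.3333).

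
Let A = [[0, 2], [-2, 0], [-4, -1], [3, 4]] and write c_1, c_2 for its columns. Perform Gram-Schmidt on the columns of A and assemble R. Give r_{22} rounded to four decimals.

r_{22} = 3.4889

c_1 = (0, -2, -4, 3); ‖c_1‖ = 5.3852, so e_1 = (0.0000, -0.3714, -0.7428, 0.5571).
e_1·c_2 = 0.0000·2 + (-0.3714)·0 + (-0.7428)·(-1) + 0.5571·4 = 2.9711.
u_2 = c_2 − 2.9711·e_1 = (2.0000, 1.1034, 1.2069, 2.3448).
r_{22} = ‖u_2‖ = 3.4889.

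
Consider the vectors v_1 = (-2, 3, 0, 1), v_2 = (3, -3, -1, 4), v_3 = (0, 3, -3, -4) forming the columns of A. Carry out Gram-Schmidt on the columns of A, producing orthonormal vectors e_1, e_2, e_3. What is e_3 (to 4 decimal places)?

e_3 = (0.3804, 0.3342, -0.8278, -0.2416)

v_1 = (-2, 3, 0, 1); ‖v_1‖ = 3.7417, so e_1 = (-0.5345, 0.8018, 0.0000, 0.2673).
e_1·v_2 = (-0.5345)·3 + 0.8018·(-3) + 0.0000·(-1) + 0.2673·4 = -2.9399.
u_2 = v_2 + 2.9399·e_1 = (1.4286, -0.6429, -1.0000, 4.7857).
‖u_2‖ = 5.1339, so e_2 = (0.2783, -0.1252, -0.1948, 0.9322).
e_1·v_3 = (-0.5345)·0 + 0.8018·3 + 0.0000·(-3) + 0.2673·(-4) = 1.3363; e_2·v_3 = 0.2783·0 + (-0.1252)·3 + (-0.1948)·(-3) + 0.9322·(-4) = -3.5200.
u_3 = v_3 − 1.3363·e_1 + 3.5200·e_2 = (1.6938, 1.4878, -3.6856, -1.0759).
‖u_3‖ = 4.4524, so e_3 = (0.3804, 0.3342, -0.8278, -0.2416).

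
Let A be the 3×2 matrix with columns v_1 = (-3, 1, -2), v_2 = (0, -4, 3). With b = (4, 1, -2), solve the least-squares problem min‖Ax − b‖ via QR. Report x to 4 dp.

v_1 = (-3, 1, -2); ‖v_1‖ = 3.7417, so e_1 = (-0.8018, 0.2673, -0.5345).
e_1·v_2 = (-0.8018)·0 + 0.2673·(-4) + (-0.5345)·3 = -2.6726.
u_2 = v_2 + 2.6726·e_1 = (-2.1429, -3.2857, 1.5714).
‖u_2‖ = 4.2258, so e_2 = (-0.5071, -0.7775, 0.3719).
Qᵀb = (-1.8708, -3.5496).
Back-substitute: x_2 = -3.5496/4.2258 = -0.8400.
x_1 = (-1.8708 + 2.6726·(-0.8400))/3.7417 = -1.1000.

x = (-1.1000, -0.8400)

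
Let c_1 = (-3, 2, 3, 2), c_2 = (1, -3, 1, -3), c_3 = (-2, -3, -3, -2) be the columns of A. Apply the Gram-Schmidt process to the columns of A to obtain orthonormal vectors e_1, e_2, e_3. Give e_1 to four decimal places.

e_1 = (-0.5883, 0.3922, 0.5883, 0.3922)

e_1 = c_1/‖c_1‖ = (-3, 2, 3, 2)/5.0990 = (-0.5883, 0.3922, 0.5883, 0.3922).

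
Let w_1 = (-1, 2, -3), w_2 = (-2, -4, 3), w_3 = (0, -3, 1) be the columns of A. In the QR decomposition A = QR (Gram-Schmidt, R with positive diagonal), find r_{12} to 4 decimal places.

w_1 = (-1, 2, -3); ‖w_1‖ = 3.7417, so q_1 = (-0.2673, 0.5345, -0.8018).
r_{12} = q_1·w_2 = -4.0089.

r_{12} = -4.0089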